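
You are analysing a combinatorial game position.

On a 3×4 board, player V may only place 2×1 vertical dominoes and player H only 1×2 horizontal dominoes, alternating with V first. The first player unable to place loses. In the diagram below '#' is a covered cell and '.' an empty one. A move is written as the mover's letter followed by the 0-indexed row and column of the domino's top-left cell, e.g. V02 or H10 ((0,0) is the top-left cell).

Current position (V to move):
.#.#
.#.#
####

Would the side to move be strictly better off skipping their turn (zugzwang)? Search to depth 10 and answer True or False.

zugzwang(.#.#/.#.#/####, V) = False

[.#.#/.#.#/####] V move#1: V00:+1/##.#/##.#/####*, V02:+1/.###/.###/####
[##.#/##.#/####] end (terminal -1, H#2); searched .#.#/.#.#/#### to 10
if V skipped the turn, H would face:
~ [.#.#/.#.#/####] end (terminal -1, H#1); searched .#.#/.#.#/#### to 10
compare (V): move=+1 vs pass=+1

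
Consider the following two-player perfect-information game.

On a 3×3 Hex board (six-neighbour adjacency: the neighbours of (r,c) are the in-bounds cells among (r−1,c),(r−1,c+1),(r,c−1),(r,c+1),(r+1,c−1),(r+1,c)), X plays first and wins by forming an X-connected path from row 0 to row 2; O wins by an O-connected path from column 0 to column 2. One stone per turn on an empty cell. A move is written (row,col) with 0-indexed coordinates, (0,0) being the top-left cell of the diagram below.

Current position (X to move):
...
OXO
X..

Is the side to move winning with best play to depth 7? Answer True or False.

X winning at [.../OXO/X..]: True

p1 X@[.../OXO/X..]: (0,0)[X../OXO/X..]+1* (0,1)[.X./OXO/X..]+1 (0,2)[..X/OXO/X..]+1 (2,1)[.../OXO/XX.]+1 (2,2)[.../OXO/X.X]+1
p2 O@[X../OXO/X..]: (0,1)[XO./OXO/X..]-1* (0,2)[X.O/OXO/X..]-1 (2,1)[X../OXO/XO.]-1 (2,2)[X../OXO/X.O]-1
p3 X@[XO./OXO/X..]: (0,2)[XOX/OXO/X..]+1* (2,1)[XO./OXO/XX.]-1 (2,2)[XO./OXO/X.X]-1
p4 O@[XOX/OXO/X..] terminal -1; root [.../OXO/X..] d7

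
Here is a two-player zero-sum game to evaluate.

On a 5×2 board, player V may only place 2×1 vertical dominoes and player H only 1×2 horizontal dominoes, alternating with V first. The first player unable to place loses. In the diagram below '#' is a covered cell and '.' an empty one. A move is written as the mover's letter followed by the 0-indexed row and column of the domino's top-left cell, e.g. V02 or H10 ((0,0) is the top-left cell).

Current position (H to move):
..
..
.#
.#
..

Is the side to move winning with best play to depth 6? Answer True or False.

ply 1, H at ../../.#/.#/.. | H00=+1→##/../.#/.#/..*; H10=+1→../##/.#/.#/..; H40=-1→../../.#/.#/##
ply 2, V at ##/../.#/.#/.. | V10=-1→##/#./##/.#/..*; V20=-1→##/../##/##/..; V30=-1→##/../.#/##/#.
ply 3, H at ##/#./##/.#/.. | H40=+1→##/#./##/.#/##*
ply 4: ##/#./##/.#/## is terminal -1 (V); from ../../.#/.#/.. depth 6

H winning at [../../.#/.#/..]: True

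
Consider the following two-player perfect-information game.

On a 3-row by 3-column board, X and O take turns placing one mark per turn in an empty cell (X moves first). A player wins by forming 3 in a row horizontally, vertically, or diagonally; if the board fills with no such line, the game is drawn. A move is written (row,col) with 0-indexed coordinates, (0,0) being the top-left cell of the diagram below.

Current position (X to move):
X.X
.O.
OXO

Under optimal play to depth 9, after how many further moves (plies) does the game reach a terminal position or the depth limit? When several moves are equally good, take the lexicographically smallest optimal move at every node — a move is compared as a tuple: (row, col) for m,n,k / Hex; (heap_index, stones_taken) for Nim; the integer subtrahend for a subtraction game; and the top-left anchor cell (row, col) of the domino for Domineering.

p1 X@[X.X/.O./OXO]: (0,1)[XXX/.O./OXO]+1* (1,0)[X.X/XO./OXO]+0 (1,2)[X.X/.OX/OXO]+0
p2 O@[XXX/.O./OXO] terminal -1; root [X.X/.O./OXO] d9

PV length from [X.X/.O./OXO]: 1 ply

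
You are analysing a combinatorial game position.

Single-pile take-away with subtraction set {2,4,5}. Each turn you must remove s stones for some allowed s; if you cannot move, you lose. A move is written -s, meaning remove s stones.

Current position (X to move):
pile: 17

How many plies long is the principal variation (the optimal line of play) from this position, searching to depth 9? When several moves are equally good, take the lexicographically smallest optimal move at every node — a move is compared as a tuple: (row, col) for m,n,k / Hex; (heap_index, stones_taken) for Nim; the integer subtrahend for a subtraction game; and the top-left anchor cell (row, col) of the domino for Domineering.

p1 X@[17]: -2[15]+1* -4[13]-1 -5[12]-1
p2 O@[15]: -2[13]-1* -4[11]-1 -5[10]-1
p3 X@[13]: -2[11]-1 -4[9]-1 -5[8]+1*
p4 O@[8]: -2[6]-1* -4[4]-1 -5[3]-1
p5 X@[6]: -2[4]-1 -4[2]-1 -5[1]+1*
p6 O@[1] terminal -1; root [17] d9

PV length from [17]: 5 plies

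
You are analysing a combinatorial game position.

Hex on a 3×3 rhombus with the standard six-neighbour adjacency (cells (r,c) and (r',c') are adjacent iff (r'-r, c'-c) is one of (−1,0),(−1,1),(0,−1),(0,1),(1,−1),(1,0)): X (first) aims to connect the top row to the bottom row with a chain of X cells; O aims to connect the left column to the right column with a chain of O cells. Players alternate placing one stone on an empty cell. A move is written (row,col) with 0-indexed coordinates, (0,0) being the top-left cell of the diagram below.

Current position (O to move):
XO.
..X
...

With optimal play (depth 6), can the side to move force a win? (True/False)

O winning at [XO./..X/...]: False

p1 O@[XO./..X/...]: (0,2)[XOO/..X/...]-1* (1,0)[XO./O.X/...]-1 (1,1)[XO./.OX/...]-1 (2,0)[XO./..X/O..]-1 (2,1)[XO./..X/.O.]-1 (2,2)[XO./..X/..O]-1
p2 X@[XOO/..X/...]: (1,0)[XOO/X.X/...]+1* (1,1)[XOO/.XX/...]-1 (2,0)[XOO/..X/X..]-1 (2,1)[XOO/..X/.X.]-1 (2,2)[XOO/..X/..X]-1
p3 O@[XOO/X.X/...]: (1,1)[XOO/XOX/...]-1* (2,0)[XOO/X.X/O..]-1 (2,1)[XOO/X.X/.O.]-1 (2,2)[XOO/X.X/..O]-1
p4 X@[XOO/XOX/...]: (2,0)[XOO/XOX/X..]+1* (2,1)[XOO/XOX/.X.]-1 (2,2)[XOO/XOX/..X]-1
p5 O@[XOO/XOX/X..] terminal -1; root [XO./..X/...] d6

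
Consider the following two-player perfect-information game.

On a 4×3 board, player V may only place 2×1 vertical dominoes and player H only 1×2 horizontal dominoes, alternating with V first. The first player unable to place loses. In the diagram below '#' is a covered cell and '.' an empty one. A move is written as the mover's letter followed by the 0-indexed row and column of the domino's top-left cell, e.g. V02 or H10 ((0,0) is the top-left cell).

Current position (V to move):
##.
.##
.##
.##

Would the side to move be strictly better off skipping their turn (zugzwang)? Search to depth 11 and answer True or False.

ply 1, V at ##./.##/.##/.## | V10=+1→##./###/###/.##*; V20=+1→##./.##/###/###
ply 2: ##./###/###/.## is terminal -1 (H); from ##./.##/.##/.## depth 11
if V skipped the turn, H would face:
~ ply 1: ##./.##/.##/.## is terminal -1 (H); from ##./.##/.##/.## depth 11
compare (V): move=+1 vs pass=+1

zugzwang(##./.##/.##/.##, V) = False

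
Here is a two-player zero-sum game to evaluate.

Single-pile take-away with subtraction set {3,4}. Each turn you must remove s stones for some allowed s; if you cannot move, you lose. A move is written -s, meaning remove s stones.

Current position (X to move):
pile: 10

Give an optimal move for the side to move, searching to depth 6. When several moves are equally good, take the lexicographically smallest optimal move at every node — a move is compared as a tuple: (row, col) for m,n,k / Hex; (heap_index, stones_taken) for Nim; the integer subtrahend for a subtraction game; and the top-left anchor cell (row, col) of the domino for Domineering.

X's best at [10]: -3

p1 X@[10]: -3[7]+1* -4[6]-1
p2 O@[7]: -3[4]-1* -4[3]-1
p3 X@[4]: -3[1]+1* -4[0]+1
p4 O@[1] terminal -1; root [10] d6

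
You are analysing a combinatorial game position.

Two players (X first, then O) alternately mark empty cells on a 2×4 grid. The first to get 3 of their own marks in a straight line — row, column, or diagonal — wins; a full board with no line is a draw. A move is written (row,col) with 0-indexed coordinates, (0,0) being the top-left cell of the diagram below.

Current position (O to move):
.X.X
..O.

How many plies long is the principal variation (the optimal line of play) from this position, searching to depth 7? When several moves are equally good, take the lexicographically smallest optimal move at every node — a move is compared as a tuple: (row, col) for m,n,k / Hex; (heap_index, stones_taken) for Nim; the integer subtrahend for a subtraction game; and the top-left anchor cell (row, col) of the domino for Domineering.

ply 1, O at .X.X/..O. | (0,0)=-1→OX.X/..O.; (0,2)=+0→.XOX/..O.*; (1,0)=-1→.X.X/O.O.; (1,1)=-1→.X.X/.OO.; (1,3)=-1→.X.X/..OO
ply 2, X at .XOX/..O. | (0,0)=-1→XXOX/..O.; (1,0)=+0→.XOX/X.O.*; (1,1)=+0→.XOX/.XO.; (1,3)=+0→.XOX/..OX
ply 3, O at .XOX/X.O. | (0,0)=+0→OXOX/X.O.*; (1,1)=+0→.XOX/XOO.; (1,3)=+0→.XOX/X.OO
ply 4, X at OXOX/X.O. | (1,1)=+0→OXOX/XXO.*; (1,3)=+0→OXOX/X.OX
ply 5, O at OXOX/XXO. | (1,3)=+0→OXOX/XXOO*
ply 6: OXOX/XXOO is terminal +0 (X); from .X.X/..O. depth 7

PV length from [.X.X/..O.]: 5 plies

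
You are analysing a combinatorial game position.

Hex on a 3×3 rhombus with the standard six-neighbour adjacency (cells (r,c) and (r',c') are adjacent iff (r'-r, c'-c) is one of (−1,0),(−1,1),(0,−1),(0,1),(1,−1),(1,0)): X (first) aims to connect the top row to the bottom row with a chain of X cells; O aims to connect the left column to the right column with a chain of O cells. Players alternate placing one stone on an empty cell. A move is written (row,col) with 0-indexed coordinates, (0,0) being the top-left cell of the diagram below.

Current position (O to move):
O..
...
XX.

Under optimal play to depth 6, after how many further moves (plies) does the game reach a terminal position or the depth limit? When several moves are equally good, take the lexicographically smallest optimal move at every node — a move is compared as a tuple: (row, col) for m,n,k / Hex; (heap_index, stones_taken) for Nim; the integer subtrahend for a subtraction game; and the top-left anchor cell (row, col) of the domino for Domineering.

[O../.../XX.] O move#1: (0,1):-1/OO./.../XX., (0,2):-1/O.O/.../XX., (1,0):-1/O../O../XX., (1,1):+1/O../.O./XX.*, (1,2):-1/O../..O/XX., (2,2):-1/O../.../XXO
[O../.O./XX.] X move#2: (0,1):-1/OX./.O./XX.*, (0,2):-1/O.X/.O./XX., (1,0):-1/O../XO./XX., (1,2):-1/O../.OX/XX., (2,2):-1/O../.O./XXX
[OX./.O./XX.] O move#3: (0,2):-1/OXO/.O./XX., (1,0):+1/OX./OO./XX.*, (1,2):-1/OX./.OO/XX., (2,2):-1/OX./.O./XXO
[OX./OO./XX.] X move#4: (0,2):-1/OXX/OO./XX.*, (1,2):-1/OX./OOX/XX., (2,2):-1/OX./OO./XXX
[OXX/OO./XX.] O move#5: (1,2):+1/OXX/OOO/XX.*, (2,2):-1/OXX/OO./XXO
[OXX/OOO/XX.] end (terminal -1, X#6); searched O../.../XX. to 6

PV length from [O../.../XX.]: 5 plies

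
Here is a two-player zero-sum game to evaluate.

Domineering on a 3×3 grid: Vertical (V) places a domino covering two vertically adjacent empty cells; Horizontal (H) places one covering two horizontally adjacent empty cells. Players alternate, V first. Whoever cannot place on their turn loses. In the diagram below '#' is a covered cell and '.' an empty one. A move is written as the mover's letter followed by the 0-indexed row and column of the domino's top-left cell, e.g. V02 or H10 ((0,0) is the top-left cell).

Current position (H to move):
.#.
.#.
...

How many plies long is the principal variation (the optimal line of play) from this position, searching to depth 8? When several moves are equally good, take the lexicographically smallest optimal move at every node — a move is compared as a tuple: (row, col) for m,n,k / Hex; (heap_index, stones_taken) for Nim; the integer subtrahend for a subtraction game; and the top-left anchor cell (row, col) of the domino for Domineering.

[.#./.#./...] H move#1: H20:-1/.#./.#./##.*, H21:-1/.#./.#./.##
[.#./.#./##.] V move#2: V00:+1/##./##./##.*, V02:+1/.##/.##/##., V12:+1/.#./.##/###
[##./##./##.] end (terminal -1, H#3); searched .#./.#./... to 8

PV length from [.#./.#./...]: 2 plies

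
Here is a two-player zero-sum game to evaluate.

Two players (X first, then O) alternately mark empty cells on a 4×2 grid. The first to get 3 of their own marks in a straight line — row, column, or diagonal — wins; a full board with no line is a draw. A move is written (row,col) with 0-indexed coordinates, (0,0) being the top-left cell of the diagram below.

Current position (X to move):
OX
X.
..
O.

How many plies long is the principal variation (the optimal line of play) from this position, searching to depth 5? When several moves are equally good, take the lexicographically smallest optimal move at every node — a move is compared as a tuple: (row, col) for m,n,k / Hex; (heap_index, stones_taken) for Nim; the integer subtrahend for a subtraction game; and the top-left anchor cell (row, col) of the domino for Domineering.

[OX/X./../O.] X move#1: (1,1):+0/OX/XX/../O.*, (2,0):+0/OX/X./X./O., (2,1):+0/OX/X./.X/O., (3,1):+0/OX/X./../OX
[OX/XX/../O.] O move#2: (2,0):-1/OX/XX/O./O., (2,1):+0/OX/XX/.O/O.*, (3,1):-1/OX/XX/../OO
[OX/XX/.O/O.] X move#3: (2,0):+0/OX/XX/XO/O.*, (3,1):+0/OX/XX/.O/OX
[OX/XX/XO/O.] O move#4: (3,1):+0/OX/XX/XO/OO*
[OX/XX/XO/OO] end (terminal +0, X#5); searched OX/X./../O. to 5

PV length from [OX/X./../O.]: 4 plies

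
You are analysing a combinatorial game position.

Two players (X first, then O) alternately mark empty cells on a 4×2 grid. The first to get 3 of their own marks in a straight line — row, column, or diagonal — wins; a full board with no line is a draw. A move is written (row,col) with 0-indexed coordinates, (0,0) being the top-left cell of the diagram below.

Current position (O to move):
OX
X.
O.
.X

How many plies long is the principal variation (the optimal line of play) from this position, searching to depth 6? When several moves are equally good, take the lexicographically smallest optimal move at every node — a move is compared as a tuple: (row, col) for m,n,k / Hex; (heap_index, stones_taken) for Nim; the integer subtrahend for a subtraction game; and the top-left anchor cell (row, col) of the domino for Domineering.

p1 O@[OX/X./O./.X]: (1,1)[OX/XO/O./.X]+0* (2,1)[OX/X./OO/.X]+0 (3,0)[OX/X./O./OX]+0
p2 X@[OX/XO/O./.X]: (2,1)[OX/XO/OX/.X]+0* (3,0)[OX/XO/O./XX]+0
p3 O@[OX/XO/OX/.X]: (3,0)[OX/XO/OX/OX]+0*
p4 X@[OX/XO/OX/OX] terminal +0; root [OX/X./O./.X] d6

PV length from [OX/X./O./.X]: 3 plies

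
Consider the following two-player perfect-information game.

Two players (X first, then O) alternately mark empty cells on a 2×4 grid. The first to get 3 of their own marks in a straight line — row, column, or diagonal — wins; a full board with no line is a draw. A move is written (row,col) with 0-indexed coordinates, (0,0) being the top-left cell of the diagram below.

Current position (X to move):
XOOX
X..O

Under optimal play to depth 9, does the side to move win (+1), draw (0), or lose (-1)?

ply 1, X at XOOX/X..O | (1,1)=+0→XOOX/XX.O*; (1,2)=+0→XOOX/X.XO
ply 2, O at XOOX/XX.O | (1,2)=+0→XOOX/XXOO*
ply 3: XOOX/XXOO is terminal +0 (X); from XOOX/X..O depth 9

value(XOOX/X..O, X) = 0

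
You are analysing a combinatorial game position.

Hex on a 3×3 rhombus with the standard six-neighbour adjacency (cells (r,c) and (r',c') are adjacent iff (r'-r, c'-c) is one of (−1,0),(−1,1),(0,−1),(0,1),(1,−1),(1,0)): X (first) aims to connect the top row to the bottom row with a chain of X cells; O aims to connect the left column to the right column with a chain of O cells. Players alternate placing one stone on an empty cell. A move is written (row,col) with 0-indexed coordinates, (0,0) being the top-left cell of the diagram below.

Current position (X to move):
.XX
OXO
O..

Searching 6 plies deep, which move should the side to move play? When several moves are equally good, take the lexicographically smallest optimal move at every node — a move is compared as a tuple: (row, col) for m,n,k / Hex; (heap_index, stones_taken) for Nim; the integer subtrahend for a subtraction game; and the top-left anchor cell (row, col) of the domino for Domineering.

ply 1, X at .XX/OXO/O.. | (0,0)=-1→XXX/OXO/O..; (2,1)=+1→.XX/OXO/OX.*; (2,2)=-1→.XX/OXO/O.X
ply 2: .XX/OXO/OX. is terminal -1 (O); from .XX/OXO/O.. depth 6

X's best at [.XX/OXO/O..]: (2,1)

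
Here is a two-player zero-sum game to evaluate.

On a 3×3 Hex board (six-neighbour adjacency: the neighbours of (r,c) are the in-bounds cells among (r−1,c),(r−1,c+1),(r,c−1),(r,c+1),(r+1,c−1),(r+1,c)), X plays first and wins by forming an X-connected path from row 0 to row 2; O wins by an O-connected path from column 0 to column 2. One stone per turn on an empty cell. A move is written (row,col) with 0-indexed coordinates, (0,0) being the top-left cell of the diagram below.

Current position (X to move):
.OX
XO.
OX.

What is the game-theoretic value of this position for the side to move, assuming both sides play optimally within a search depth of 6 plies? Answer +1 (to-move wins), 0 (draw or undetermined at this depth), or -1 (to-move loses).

value(.OX/XO./OX., X) = +1

[.OX/XO./OX.] X move#1: (0,0):-1/XOX/XO./OX., (1,2):+1/.OX/XOX/OX.*, (2,2):-1/.OX/XO./OXX
[.OX/XOX/OX.] end (terminal -1, O#2); searched .OX/XO./OX. to 6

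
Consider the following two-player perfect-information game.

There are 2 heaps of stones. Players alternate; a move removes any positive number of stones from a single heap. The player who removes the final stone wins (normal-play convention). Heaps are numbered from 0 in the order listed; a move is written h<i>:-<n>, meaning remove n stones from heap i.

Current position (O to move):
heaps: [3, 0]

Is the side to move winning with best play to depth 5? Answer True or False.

[(3,0)] O move#1: h0:-1:-1/(2,0), h0:-2:-1/(1,0), h0:-3:+1/(0,0)*
[(0,0)] end (terminal -1, X#2); searched (3,0) to 5

O winning at [(3,0)]: True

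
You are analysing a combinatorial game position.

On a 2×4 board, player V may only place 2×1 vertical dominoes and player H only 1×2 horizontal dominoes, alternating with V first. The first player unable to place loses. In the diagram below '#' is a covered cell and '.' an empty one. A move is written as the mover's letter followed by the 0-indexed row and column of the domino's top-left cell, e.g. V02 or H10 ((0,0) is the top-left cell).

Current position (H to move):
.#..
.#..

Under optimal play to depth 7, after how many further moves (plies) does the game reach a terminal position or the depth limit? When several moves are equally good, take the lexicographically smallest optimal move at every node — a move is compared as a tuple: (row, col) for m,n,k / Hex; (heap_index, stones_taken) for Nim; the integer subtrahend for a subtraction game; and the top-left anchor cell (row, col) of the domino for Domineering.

PV length from [.#../.#..]: 3 plies

p1 H@[.#../.#..]: H02[.###/.#..]+1* H12[.#../.###]+1
p2 V@[.###/.#..]: V00[####/##..]-1*
p3 H@[####/##..]: H12[####/####]+1*
p4 V@[####/####] terminal -1; root [.#../.#..] d7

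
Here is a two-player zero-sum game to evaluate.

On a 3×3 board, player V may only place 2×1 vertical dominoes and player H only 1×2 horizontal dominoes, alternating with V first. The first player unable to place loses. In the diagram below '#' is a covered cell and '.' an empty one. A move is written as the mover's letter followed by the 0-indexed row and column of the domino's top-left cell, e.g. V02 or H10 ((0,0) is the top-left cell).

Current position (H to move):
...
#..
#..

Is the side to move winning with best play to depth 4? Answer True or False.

p1 H@[.../#../#..]: H00[##./#../#..]-1 H01[.##/#../#..]-1 H11[.../###/#..]+1* H21[.../#../###]-1
p2 V@[.../###/#..] terminal -1; root [.../#../#..] d4

H winning at [.../#../#..]: True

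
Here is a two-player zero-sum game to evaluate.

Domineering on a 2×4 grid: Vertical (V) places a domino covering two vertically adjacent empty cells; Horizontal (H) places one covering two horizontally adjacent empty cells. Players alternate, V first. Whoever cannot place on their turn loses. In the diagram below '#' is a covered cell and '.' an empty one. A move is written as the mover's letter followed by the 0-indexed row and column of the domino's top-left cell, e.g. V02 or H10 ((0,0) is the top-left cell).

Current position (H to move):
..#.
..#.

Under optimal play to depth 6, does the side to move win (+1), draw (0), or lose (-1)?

ply 1, H at ..#./..#. | H00=+1→###./..#.*; H10=+1→..#./###.
ply 2, V at ###./..#. | V03=-1→####/..##*
ply 3, H at ####/..## | H10=+1→####/####*
ply 4: ####/#### is terminal -1 (V); from ..#./..#. depth 6

value(..#./..#., H) = +1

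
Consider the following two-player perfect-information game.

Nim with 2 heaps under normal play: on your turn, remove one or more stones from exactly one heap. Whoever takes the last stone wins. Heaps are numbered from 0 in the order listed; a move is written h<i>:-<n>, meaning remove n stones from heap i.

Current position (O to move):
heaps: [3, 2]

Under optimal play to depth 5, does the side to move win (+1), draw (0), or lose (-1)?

p1 O@[(3,2)]: h0:-1[(2,2)]+1* h0:-2[(1,2)]-1 h0:-3[(0,2)]-1 h1:-1[(3,1)]-1 h1:-2[(3,0)]-1
p2 X@[(2,2)]: h0:-1[(1,2)]-1* h0:-2[(0,2)]-1 h1:-1[(2,1)]-1 h1:-2[(2,0)]-1
p3 O@[(1,2)]: h0:-1[(0,2)]-1 h1:-1[(1,1)]+1* h1:-2[(1,0)]-1
p4 X@[(1,1)]: h0:-1[(0,1)]-1* h1:-1[(1,0)]-1
p5 O@[(0,1)]: h1:-1[(0,0)]+1*
p6 X@[(0,0)] terminal -1; root [(3,2)] d5

value((3,2), O) = +1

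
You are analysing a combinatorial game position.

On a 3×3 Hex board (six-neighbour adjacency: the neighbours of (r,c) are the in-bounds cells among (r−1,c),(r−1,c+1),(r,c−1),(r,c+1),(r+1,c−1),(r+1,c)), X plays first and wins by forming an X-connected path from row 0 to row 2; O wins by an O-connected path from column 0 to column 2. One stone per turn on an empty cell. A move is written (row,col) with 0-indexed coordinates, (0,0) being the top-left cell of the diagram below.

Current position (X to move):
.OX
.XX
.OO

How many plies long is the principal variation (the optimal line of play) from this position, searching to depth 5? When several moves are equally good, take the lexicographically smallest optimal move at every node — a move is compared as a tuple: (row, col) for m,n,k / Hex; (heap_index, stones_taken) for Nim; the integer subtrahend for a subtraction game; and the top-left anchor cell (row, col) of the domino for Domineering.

p1 X@[.OX/.XX/.OO]: (0,0)[XOX/.XX/.OO]-1 (1,0)[.OX/XXX/.OO]-1 (2,0)[.OX/.XX/XOO]+1*
p2 O@[.OX/.XX/XOO] terminal -1; root [.OX/.XX/.OO] d5

PV length from [.OX/.XX/.OO]: 1 ply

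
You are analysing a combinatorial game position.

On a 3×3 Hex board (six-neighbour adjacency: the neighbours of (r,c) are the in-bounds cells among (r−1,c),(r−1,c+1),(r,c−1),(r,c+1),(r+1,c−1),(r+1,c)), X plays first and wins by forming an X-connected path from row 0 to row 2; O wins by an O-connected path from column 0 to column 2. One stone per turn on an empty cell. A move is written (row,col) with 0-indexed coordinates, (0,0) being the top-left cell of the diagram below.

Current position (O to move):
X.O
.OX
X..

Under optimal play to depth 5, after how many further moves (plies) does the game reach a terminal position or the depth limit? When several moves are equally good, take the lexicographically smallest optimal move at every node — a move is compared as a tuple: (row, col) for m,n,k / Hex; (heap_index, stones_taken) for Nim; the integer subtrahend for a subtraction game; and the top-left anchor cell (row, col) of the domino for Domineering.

PV length from [X.O/.OX/X..]: 1 ply

p1 O@[X.O/.OX/X..]: (0,1)[XOO/.OX/X..]-1 (1,0)[X.O/OOX/X..]+1* (2,1)[X.O/.OX/XO.]-1 (2,2)[X.O/.OX/X.O]-1
p2 X@[X.O/OOX/X..] terminal -1; root [X.O/.OX/X..] d5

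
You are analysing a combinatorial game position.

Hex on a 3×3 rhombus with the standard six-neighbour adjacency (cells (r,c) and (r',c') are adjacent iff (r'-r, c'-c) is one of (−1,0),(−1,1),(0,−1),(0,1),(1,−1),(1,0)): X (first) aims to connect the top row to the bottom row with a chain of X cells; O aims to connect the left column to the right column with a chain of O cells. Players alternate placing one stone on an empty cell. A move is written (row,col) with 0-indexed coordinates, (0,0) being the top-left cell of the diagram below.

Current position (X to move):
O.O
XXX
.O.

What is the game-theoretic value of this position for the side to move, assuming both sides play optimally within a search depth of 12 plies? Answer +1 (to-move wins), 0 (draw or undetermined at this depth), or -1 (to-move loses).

p1 X@[O.O/XXX/.O.]: (0,1)[OXO/XXX/.O.]+1* (2,0)[O.O/XXX/XO.]-1 (2,2)[O.O/XXX/.OX]-1
p2 O@[OXO/XXX/.O.]: (2,0)[OXO/XXX/OO.]-1* (2,2)[OXO/XXX/.OO]-1
p3 X@[OXO/XXX/OO.]: (2,2)[OXO/XXX/OOX]+1*
p4 O@[OXO/XXX/OOX] terminal -1; root [O.O/XXX/.O.] d12

value(O.O/XXX/.O., X) = +1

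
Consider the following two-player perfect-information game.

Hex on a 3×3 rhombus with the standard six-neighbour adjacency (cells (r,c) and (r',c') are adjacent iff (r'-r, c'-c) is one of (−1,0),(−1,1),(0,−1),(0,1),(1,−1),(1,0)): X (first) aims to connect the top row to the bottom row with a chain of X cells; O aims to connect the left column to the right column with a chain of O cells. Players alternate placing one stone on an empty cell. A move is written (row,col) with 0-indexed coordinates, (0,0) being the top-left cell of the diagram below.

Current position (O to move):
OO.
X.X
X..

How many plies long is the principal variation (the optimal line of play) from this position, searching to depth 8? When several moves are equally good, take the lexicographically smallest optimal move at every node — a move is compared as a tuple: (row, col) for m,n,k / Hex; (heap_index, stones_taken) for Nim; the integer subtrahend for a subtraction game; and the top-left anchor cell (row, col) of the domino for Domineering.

ply 1, O at OO./X.X/X.. | (0,2)=+1→OOO/X.X/X..*; (1,1)=-1→OO./XOX/X..; (2,1)=-1→OO./X.X/XO.; (2,2)=-1→OO./X.X/X.O
ply 2: OOO/X.X/X.. is terminal -1 (X); from OO./X.X/X.. depth 8

PV length from [OO./X.X/X..]: 1 ply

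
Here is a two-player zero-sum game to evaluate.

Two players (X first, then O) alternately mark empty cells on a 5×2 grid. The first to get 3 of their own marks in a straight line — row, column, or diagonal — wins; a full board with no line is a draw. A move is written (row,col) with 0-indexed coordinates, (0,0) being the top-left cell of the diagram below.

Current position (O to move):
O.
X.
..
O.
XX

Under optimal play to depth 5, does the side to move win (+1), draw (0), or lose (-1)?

p1 O@[O./X./../O./XX]: (0,1)[OO/X./../O./XX]+0* (1,1)[O./XO/../O./XX]+0 (2,0)[O./X./O./O./XX]+0 (2,1)[O./X./.O/O./XX]+0 (3,1)[O./X./../OO/XX]+0
p2 X@[OO/X./../O./XX]: (1,1)[OO/XX/../O./XX]+0* (2,0)[OO/X./X./O./XX]+0 (2,1)[OO/X./.X/O./XX]+0 (3,1)[OO/X./../OX/XX]+0
p3 O@[OO/XX/../O./XX]: (2,0)[OO/XX/O./O./XX]+0* (2,1)[OO/XX/.O/O./XX]+0 (3,1)[OO/XX/../OO/XX]+0
p4 X@[OO/XX/O./O./XX]: (2,1)[OO/XX/OX/O./XX]+0* (3,1)[OO/XX/O./OX/XX]+0
p5 O@[OO/XX/OX/O./XX]: (3,1)[OO/XX/OX/OO/XX]+0*
p6 X@[OO/XX/OX/OO/XX] terminal +0; root [O./X./../O./XX] d5

value(O./X./../O./XX, O) = 0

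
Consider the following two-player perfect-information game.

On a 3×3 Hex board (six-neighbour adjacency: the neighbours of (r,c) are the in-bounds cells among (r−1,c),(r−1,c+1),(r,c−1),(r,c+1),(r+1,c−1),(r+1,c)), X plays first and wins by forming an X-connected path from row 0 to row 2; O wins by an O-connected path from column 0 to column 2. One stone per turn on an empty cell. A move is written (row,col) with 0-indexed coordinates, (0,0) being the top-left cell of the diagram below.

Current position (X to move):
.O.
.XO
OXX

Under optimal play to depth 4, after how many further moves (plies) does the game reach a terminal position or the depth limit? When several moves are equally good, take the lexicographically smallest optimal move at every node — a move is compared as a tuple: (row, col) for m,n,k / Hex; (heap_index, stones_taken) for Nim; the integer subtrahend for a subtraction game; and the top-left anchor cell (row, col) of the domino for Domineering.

PV length from [.O./.XO/OXX]: 3 plies

[.O./.XO/OXX] X move#1: (0,0):+1/XO./.XO/OXX*, (0,2):+1/.OX/.XO/OXX, (1,0):+1/.O./XXO/OXX
[XO./.XO/OXX] O move#2: (0,2):-1/XOO/.XO/OXX*, (1,0):-1/XO./OXO/OXX
[XOO/.XO/OXX] X move#3: (1,0):+1/XOO/XXO/OXX*
[XOO/XXO/OXX] end (terminal -1, O#4); searched .O./.XO/OXX to 4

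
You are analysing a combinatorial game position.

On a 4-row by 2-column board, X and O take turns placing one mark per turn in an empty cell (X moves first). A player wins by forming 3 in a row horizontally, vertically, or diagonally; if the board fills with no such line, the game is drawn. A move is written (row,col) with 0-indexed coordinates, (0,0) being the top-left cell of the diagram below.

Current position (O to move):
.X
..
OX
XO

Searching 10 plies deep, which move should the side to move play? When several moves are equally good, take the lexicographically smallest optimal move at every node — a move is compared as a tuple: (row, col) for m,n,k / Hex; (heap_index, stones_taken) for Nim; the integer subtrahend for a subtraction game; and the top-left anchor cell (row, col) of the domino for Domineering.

O's best at [.X/../OX/XO]: (1,1)

p1 O@[.X/../OX/XO]: (0,0)[OX/../OX/XO]-1 (1,0)[.X/O./OX/XO]-1 (1,1)[.X/.O/OX/XO]+0*
p2 X@[.X/.O/OX/XO]: (0,0)[XX/.O/OX/XO]+0* (1,0)[.X/XO/OX/XO]+0
p3 O@[XX/.O/OX/XO]: (1,0)[XX/OO/OX/XO]+0*
p4 X@[XX/OO/OX/XO] terminal +0; root [.X/../OX/XO] d10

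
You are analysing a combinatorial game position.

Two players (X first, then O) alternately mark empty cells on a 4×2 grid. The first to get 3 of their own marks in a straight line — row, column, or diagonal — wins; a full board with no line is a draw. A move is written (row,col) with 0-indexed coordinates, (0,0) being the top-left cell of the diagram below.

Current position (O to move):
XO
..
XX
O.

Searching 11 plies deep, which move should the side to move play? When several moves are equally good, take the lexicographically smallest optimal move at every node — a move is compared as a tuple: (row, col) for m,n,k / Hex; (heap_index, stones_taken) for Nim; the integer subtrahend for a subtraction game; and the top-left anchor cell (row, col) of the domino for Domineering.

O's best at [XO/../XX/O.]: (1,0)

p1 O@[XO/../XX/O.]: (1,0)[XO/O./XX/O.]+0* (1,1)[XO/.O/XX/O.]-1 (3,1)[XO/../XX/OO]-1
p2 X@[XO/O./XX/O.]: (1,1)[XO/OX/XX/O.]+0* (3,1)[XO/O./XX/OX]+0
p3 O@[XO/OX/XX/O.]: (3,1)[XO/OX/XX/OO]+0*
p4 X@[XO/OX/XX/OO] terminal +0; root [XO/../XX/O.] d11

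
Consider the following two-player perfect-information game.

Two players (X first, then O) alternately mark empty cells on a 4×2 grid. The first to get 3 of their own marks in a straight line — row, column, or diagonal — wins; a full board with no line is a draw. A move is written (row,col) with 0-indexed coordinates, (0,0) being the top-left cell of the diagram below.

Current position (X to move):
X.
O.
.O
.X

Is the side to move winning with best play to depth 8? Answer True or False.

p1 X@[X./O./.O/.X]: (0,1)[XX/O./.O/.X]+0* (1,1)[X./OX/.O/.X]+0 (2,0)[X./O./XO/.X]+0 (3,0)[X./O./.O/XX]+0
p2 O@[XX/O./.O/.X]: (1,1)[XX/OO/.O/.X]+0* (2,0)[XX/O./OO/.X]+0 (3,0)[XX/O./.O/OX]+0
p3 X@[XX/OO/.O/.X]: (2,0)[XX/OO/XO/.X]+0* (3,0)[XX/OO/.O/XX]+0
p4 O@[XX/OO/XO/.X]: (3,0)[XX/OO/XO/OX]+0*
p5 X@[XX/OO/XO/OX] terminal +0; root [X./O./.O/.X] d8

X winning at [X./O./.O/.X]: False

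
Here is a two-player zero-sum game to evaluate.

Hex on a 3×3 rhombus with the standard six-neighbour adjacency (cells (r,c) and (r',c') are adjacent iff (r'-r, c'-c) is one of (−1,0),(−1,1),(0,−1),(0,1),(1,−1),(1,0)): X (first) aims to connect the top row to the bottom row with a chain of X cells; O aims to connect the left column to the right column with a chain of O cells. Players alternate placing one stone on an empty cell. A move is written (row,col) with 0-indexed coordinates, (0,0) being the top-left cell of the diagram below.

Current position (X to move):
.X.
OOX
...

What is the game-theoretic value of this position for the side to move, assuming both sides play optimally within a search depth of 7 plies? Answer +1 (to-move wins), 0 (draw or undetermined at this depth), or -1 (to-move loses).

p1 X@[.X./OOX/...]: (0,0)[XX./OOX/...]-1 (0,2)[.XX/OOX/...]+1* (2,0)[.X./OOX/X..]-1 (2,1)[.X./OOX/.X.]-1 (2,2)[.X./OOX/..X]-1
p2 O@[.XX/OOX/...]: (0,0)[OXX/OOX/...]-1* (2,0)[.XX/OOX/O..]-1 (2,1)[.XX/OOX/.O.]-1 (2,2)[.XX/OOX/..O]-1
p3 X@[OXX/OOX/...]: (2,0)[OXX/OOX/X..]+1* (2,1)[OXX/OOX/.X.]+1 (2,2)[OXX/OOX/..X]+1
p4 O@[OXX/OOX/X..]: (2,1)[OXX/OOX/XO.]-1* (2,2)[OXX/OOX/X.O]-1
p5 X@[OXX/OOX/XO.]: (2,2)[OXX/OOX/XOX]+1*
p6 O@[OXX/OOX/XOX] terminal -1; root [.X./OOX/...] d7

value(.X./OOX/..., X) = +1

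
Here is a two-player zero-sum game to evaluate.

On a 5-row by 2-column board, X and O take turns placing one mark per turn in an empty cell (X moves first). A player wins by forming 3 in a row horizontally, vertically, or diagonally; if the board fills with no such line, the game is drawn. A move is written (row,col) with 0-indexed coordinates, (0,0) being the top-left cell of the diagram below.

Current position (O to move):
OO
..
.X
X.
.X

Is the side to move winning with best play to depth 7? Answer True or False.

O winning at [OO/../.X/X./.X]: False

p1 O@[OO/../.X/X./.X]: (1,0)[OO/O./.X/X./.X]-1* (1,1)[OO/.O/.X/X./.X]-1 (2,0)[OO/../OX/X./.X]-1 (3,1)[OO/../.X/XO/.X]-1 (4,0)[OO/../.X/X./OX]-1
p2 X@[OO/O./.X/X./.X]: (1,1)[OO/OX/.X/X./.X]-1 (2,0)[OO/O./XX/X./.X]+1* (3,1)[OO/O./.X/XX/.X]+1 (4,0)[OO/O./.X/X./XX]-1
p3 O@[OO/O./XX/X./.X]: (1,1)[OO/OO/XX/X./.X]-1* (3,1)[OO/O./XX/XO/.X]-1 (4,0)[OO/O./XX/X./OX]-1
p4 X@[OO/OO/XX/X./.X]: (3,1)[OO/OO/XX/XX/.X]+1* (4,0)[OO/OO/XX/X./XX]+1
p5 O@[OO/OO/XX/XX/.X] terminal -1; root [OO/../.X/X./.X] d7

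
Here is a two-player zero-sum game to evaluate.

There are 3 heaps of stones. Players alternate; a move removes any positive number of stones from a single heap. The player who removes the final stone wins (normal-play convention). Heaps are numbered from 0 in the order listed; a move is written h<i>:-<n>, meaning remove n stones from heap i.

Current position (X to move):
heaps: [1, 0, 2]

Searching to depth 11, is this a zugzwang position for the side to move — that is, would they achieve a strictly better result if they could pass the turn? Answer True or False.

ply 1, X at (1,0,2) | h0:-1=-1→(0,0,2); h2:-1=+1→(1,0,1)*; h2:-2=-1→(1,0,0)
ply 2, O at (1,0,1) | h0:-1=-1→(0,0,1)*; h2:-1=-1→(1,0,0)
ply 3, X at (0,0,1) | h2:-1=+1→(0,0,0)*
ply 4: (0,0,0) is terminal -1 (O); from (1,0,2) depth 11
pass branch (O moves first from the same position):
  | ply 1, O at (1,0,2) | h0:-1=-1→(0,0,2); h2:-1=+1→(1,0,1)*; h2:-2=-1→(1,0,0)
  | ply 2, X at (1,0,1) | h0:-1=-1→(0,0,1)*; h2:-1=-1→(1,0,0)
  | ply 3, O at (0,0,1) | h2:-1=+1→(0,0,0)*
  | ply 4: (0,0,0) is terminal -1 (X); from (1,0,2) depth 11
X moving scores +1; X passing scores -1

zugzwang((1,0,2), X) = False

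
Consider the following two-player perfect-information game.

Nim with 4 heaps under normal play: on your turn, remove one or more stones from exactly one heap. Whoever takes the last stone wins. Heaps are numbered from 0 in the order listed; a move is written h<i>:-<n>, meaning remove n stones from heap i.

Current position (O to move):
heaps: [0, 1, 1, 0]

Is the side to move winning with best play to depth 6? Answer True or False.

O winning at [(0,1,1,0)]: False

ply 1, O at (0,1,1,0) | h1:-1=-1→(0,0,1,0)*; h2:-1=-1→(0,1,0,0)
ply 2, X at (0,0,1,0) | h2:-1=+1→(0,0,0,0)*
ply 3: (0,0,0,0) is terminal -1 (O); from (0,1,1,0) depth 6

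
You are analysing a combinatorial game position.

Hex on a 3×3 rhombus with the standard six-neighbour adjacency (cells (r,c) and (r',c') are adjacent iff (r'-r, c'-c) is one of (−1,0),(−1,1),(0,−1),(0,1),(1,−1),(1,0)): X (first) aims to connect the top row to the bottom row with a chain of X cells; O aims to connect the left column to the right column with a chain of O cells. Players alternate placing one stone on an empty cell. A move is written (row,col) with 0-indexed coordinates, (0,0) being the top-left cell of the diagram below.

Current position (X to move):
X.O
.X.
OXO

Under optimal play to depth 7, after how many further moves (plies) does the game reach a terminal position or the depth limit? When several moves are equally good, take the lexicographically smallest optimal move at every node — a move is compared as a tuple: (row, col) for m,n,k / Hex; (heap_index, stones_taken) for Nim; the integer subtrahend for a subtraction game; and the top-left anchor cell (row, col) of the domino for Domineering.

PV length from [X.O/.X./OXO]: 1 ply

p1 X@[X.O/.X./OXO]: (0,1)[XXO/.X./OXO]+1* (1,0)[X.O/XX./OXO]+1 (1,2)[X.O/.XX/OXO]+1
p2 O@[XXO/.X./OXO] terminal -1; root [X.O/.X./OXO] d7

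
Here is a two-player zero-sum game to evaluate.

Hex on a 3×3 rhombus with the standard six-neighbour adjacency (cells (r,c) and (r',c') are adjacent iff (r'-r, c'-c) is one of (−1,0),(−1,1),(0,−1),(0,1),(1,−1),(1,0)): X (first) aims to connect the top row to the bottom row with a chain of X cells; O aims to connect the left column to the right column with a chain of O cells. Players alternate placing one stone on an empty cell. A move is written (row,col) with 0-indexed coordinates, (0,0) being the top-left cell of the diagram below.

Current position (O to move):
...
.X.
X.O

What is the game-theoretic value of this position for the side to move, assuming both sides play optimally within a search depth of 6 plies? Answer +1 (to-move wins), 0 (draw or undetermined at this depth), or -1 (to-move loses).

[.../.X./X.O] O move#1: (0,0):-1/O../.X./X.O*, (0,1):-1/.O./.X./X.O, (0,2):-1/..O/.X./X.O, (1,0):-1/.../OX./X.O, (1,2):-1/.../.XO/X.O, (2,1):-1/.../.X./XOO
[O../.X./X.O] X move#2: (0,1):+1/OX./.X./X.O*, (0,2):+1/O.X/.X./X.O, (1,0):+1/O../XX./X.O, (1,2):+1/O../.XX/X.O, (2,1):+1/O../.X./XXO
[OX./.X./X.O] end (terminal -1, O#3); searched .../.X./X.O to 6

value(.../.X./X.O, O) = -1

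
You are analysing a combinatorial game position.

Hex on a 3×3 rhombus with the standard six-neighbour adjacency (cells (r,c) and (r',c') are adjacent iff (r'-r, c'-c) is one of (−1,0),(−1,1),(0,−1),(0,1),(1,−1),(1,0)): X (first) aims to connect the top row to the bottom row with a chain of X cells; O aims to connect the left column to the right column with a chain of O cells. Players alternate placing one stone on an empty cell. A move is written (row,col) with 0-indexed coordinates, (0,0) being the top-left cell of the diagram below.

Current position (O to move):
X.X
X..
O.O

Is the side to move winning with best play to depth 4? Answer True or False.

[X.X/X../O.O] O move#1: (0,1):-1/XOX/X../O.O, (1,1):+1/X.X/XO./O.O*, (1,2):+1/X.X/X.O/O.O, (2,1):+1/X.X/X../OOO
[X.X/XO./O.O] X move#2: (0,1):-1/XXX/XO./O.O*, (1,2):-1/X.X/XOX/O.O, (2,1):-1/X.X/XO./OXO
[XXX/XO./O.O] O move#3: (1,2):+1/XXX/XOO/O.O*, (2,1):+1/XXX/XO./OOO
[XXX/XOO/O.O] end (terminal -1, X#4); searched X.X/X../O.O to 4

O winning at [X.X/X../O.O]: True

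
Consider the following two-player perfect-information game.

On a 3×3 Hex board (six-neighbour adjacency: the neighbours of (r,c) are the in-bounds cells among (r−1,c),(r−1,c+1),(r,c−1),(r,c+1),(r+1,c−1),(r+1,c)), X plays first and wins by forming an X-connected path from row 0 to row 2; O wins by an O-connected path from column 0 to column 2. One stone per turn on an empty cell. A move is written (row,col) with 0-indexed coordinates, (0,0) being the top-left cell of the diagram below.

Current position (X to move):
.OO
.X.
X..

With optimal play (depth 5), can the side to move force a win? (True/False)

X winning at [.OO/.X./X..]: False

p1 X@[.OO/.X./X..]: (0,0)[XOO/.X./X..]-1* (1,0)[.OO/XX./X..]-1 (1,2)[.OO/.XX/X..]-1 (2,1)[.OO/.X./XX.]-1 (2,2)[.OO/.X./X.X]-1
p2 O@[XOO/.X./X..]: (1,0)[XOO/OX./X..]+1* (1,2)[XOO/.XO/X..]-1 (2,1)[XOO/.X./XO.]-1 (2,2)[XOO/.X./X.O]-1
p3 X@[XOO/OX./X..] terminal -1; root [.OO/.X./X..] d5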